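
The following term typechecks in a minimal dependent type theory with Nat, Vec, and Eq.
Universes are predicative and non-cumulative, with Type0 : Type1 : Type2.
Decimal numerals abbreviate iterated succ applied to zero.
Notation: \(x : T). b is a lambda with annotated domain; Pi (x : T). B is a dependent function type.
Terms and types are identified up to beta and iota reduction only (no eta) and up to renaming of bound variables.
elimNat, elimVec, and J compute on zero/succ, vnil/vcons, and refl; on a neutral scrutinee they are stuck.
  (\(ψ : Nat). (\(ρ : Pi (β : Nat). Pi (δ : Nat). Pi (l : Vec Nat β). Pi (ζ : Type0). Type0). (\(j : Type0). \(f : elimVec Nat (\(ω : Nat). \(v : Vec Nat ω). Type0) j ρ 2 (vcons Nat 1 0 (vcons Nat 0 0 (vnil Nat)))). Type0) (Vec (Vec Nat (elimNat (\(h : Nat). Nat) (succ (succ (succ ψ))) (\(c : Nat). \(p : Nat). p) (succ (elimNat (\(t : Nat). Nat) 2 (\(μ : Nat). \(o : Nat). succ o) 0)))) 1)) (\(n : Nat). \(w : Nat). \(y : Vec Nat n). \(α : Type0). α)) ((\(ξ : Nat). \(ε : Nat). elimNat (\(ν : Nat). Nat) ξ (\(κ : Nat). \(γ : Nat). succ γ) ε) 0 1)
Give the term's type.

the term's type:
  Pi (ψ : Vec (Vec Nat 4) 1). Type1


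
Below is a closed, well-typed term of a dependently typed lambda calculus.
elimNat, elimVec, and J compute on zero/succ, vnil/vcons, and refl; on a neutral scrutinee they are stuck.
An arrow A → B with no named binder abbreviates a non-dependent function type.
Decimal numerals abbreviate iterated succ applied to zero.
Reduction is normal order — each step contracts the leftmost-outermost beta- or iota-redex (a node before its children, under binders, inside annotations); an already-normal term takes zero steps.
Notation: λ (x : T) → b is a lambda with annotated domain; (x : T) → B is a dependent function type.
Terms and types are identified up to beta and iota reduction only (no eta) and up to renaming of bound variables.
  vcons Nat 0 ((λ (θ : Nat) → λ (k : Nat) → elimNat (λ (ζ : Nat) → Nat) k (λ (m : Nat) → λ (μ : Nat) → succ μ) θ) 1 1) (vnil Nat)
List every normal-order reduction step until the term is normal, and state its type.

normal-order reduction:
  vcons Nat 0 ((λ (θ : Nat) → λ (k : Nat) → elimNat (λ (ζ : Nat) → Nat) k (λ (m : Nat) → λ (μ : Nat) → succ μ) θ) 1 1) (vnil Nat)
  ~> vcons Nat 0 ((λ (θ : Nat) → elimNat (λ (k : Nat) → Nat) θ (λ (ζ : Nat) → λ (m : Nat) → succ m) 1) 1) (vnil Nat)
  ~> vcons Nat 0 (elimNat (λ (θ : Nat) → Nat) 1 (λ (k : Nat) → λ (ζ : Nat) → succ ζ) 1) (vnil Nat)
  ~> vcons Nat 0 ((λ (θ : Nat) → λ (k : Nat) → succ k) 0 (elimNat (λ (ζ : Nat) → Nat) 1 (λ (m : Nat) → λ (μ : Nat) → succ μ) 0)) (vnil Nat)
  ~> vcons Nat 0 ((λ (θ : Nat) → succ θ) (elimNat (λ (k : Nat) → Nat) 1 (λ (ζ : Nat) → λ (m : Nat) → succ m) 0)) (vnil Nat)
  ~> vcons Nat 0 (succ (elimNat (λ (θ : Nat) → Nat) 1 (λ (k : Nat) → λ (ζ : Nat) → succ ζ) 0)) (vnil Nat)
  ~> vcons Nat 0 2 (vnil Nat)
type:
  Vec Nat 1


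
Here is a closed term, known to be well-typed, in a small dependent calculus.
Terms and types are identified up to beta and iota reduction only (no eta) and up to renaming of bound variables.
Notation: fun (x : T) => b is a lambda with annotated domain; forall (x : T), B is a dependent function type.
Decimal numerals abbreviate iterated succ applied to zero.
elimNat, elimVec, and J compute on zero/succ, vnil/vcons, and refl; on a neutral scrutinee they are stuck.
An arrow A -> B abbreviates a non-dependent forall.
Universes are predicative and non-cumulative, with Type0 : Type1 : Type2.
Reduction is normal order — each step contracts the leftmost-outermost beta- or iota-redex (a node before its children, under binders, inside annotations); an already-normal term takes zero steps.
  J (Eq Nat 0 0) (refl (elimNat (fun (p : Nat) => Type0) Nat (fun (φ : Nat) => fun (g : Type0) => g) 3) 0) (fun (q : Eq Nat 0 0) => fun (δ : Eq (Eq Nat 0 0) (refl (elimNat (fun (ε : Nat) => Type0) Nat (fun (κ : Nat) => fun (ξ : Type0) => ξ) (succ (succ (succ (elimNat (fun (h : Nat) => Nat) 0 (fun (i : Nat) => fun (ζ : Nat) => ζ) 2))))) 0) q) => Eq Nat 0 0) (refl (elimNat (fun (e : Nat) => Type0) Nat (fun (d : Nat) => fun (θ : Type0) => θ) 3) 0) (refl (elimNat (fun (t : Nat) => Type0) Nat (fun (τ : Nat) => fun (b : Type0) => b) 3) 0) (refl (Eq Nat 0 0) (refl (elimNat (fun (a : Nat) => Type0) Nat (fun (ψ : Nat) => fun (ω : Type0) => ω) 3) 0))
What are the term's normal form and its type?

resulting normal form:
  refl Nat 0
the term's type:
  Eq Nat 0 0


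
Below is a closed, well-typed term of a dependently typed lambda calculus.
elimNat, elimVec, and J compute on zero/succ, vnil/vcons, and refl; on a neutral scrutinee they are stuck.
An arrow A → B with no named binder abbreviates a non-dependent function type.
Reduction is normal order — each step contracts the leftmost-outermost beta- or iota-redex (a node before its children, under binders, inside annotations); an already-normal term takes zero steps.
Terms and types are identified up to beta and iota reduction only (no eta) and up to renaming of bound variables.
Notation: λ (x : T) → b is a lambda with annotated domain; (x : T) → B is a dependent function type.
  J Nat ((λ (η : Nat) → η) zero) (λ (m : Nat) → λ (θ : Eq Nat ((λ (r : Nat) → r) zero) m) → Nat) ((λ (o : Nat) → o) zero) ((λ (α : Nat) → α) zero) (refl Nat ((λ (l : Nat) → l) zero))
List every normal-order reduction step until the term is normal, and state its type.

normal-order reduction sequence:
  J Nat ((λ (η : Nat) → η) zero) (λ (m : Nat) → λ (θ : Eq Nat ((λ (r : Nat) → r) zero) m) → Nat) ((λ (o : Nat) → o) zero) ((λ (α : Nat) → α) zero) (refl Nat ((λ (l : Nat) → l) zero))
  ~> (λ (η : Nat) → η) zero
  ~> zero
the term's type:
  Nat


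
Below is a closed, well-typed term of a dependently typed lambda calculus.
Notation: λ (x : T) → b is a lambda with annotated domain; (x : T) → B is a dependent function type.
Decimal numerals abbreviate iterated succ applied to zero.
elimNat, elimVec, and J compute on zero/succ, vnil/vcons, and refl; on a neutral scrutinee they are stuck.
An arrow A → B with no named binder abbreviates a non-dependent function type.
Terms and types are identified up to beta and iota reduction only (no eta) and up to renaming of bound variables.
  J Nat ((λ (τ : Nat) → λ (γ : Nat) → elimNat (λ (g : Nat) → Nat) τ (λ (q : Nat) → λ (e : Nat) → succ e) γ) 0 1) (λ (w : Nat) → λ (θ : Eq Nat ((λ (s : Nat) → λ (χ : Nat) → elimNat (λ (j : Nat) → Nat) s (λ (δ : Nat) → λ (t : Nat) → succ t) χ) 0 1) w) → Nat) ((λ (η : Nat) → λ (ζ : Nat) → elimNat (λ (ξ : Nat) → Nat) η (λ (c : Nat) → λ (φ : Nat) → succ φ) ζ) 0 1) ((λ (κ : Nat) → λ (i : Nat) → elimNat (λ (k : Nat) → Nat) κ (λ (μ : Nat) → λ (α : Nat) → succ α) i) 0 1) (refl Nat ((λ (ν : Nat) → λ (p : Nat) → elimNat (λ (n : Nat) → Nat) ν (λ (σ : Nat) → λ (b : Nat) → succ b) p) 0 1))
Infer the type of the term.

the term's type:
  Nat


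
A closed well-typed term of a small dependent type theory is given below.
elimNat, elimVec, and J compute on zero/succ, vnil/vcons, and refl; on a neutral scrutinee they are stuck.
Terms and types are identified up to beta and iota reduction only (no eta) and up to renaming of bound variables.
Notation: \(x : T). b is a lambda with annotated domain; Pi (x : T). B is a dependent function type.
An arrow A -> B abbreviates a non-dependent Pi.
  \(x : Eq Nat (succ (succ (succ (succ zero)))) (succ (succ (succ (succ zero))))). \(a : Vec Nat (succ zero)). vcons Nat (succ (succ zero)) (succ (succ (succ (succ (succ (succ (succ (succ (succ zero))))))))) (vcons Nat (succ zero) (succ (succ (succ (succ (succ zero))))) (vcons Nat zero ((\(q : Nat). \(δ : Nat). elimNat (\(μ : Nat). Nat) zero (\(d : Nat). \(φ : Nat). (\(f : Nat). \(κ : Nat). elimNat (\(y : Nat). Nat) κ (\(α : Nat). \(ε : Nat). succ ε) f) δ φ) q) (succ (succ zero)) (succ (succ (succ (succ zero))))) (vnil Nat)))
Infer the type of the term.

the term's type:
  Eq Nat (succ (succ (succ (succ zero)))) (succ (succ (succ (succ zero)))) -> Vec Nat (succ zero) -> Vec Nat (succ (succ (succ zero)))


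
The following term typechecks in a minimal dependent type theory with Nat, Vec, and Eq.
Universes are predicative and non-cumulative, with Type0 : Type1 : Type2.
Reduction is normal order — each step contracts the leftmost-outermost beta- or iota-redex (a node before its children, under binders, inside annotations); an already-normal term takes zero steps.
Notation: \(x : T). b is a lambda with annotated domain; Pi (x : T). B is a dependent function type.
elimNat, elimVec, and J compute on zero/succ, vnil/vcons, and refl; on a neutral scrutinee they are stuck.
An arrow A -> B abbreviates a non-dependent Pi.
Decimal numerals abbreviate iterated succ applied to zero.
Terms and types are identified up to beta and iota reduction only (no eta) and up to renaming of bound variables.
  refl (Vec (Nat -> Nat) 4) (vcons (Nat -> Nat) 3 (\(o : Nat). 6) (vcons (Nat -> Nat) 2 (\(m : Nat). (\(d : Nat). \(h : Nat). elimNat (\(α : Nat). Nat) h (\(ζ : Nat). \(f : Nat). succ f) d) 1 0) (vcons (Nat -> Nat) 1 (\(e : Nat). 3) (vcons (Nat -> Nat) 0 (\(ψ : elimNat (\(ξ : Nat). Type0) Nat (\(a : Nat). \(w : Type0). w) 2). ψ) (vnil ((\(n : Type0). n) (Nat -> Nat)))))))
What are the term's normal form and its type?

normal form:
  refl (Vec (Nat -> Nat) 4) (vcons (Nat -> Nat) 3 (\(o : Nat). 6) (vcons (Nat -> Nat) 2 (\(m : Nat). 1) (vcons (Nat -> Nat) 1 (\(d : Nat). 3) (vcons (Nat -> Nat) 0 (\(h : Nat). h) (vnil (Nat -> Nat))))))
inferred type:
  Eq (Vec (Nat -> Nat) 4) (vcons (Nat -> Nat) 3 (\(o : Nat). 6) (vcons (Nat -> Nat) 2 (\(m : Nat). 1) (vcons (Nat -> Nat) 1 (\(d : Nat). 3) (vcons (Nat -> Nat) 0 (\(h : Nat). h) (vnil (Nat -> Nat)))))) (vcons (Nat -> Nat) 3 (\(α : Nat). 6) (vcons (Nat -> Nat) 2 (\(ζ : Nat). 1) (vcons (Nat -> Nat) 1 (\(f : Nat). 3) (vcons (Nat -> Nat) 0 (\(e : Nat). e) (vnil (Nat -> Nat))))))
observation: the term reaches its normal form after 14 normal-order steps.


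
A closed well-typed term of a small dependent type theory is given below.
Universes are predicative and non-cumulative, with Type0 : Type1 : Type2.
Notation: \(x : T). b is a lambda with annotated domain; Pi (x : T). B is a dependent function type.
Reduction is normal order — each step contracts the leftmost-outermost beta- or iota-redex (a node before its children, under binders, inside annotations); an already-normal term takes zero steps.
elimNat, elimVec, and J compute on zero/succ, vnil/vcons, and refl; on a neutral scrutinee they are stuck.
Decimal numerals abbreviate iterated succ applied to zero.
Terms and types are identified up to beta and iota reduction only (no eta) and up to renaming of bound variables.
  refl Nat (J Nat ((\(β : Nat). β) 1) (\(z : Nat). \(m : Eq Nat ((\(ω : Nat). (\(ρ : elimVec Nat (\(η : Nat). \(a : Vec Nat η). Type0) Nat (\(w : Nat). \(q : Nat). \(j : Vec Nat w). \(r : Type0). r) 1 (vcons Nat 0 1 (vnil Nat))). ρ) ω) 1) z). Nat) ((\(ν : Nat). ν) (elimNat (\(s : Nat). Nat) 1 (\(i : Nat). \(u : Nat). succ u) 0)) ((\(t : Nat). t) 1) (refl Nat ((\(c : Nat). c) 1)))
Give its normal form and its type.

reduced normal form:
  refl Nat 1
the term's type:
  Eq Nat 1 1


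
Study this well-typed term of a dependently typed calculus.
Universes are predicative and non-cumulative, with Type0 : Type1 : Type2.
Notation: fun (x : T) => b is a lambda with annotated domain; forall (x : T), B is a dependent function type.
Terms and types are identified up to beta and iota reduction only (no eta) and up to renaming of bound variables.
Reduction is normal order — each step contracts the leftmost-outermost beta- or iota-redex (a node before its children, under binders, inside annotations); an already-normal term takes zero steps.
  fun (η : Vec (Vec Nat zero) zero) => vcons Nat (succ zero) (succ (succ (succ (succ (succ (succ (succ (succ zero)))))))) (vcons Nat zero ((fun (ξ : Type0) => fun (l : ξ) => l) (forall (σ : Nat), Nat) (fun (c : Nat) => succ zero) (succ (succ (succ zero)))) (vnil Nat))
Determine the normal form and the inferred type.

reduced normal form:
  fun (η : Vec (Vec Nat zero) zero) => vcons Nat (succ zero) (succ (succ (succ (succ (succ (succ (succ (succ zero)))))))) (vcons Nat zero (succ zero) (vnil Nat))
inferred type:
  forall (η : Vec (Vec Nat zero) zero), Vec Nat (succ (succ zero))
observation: normalization takes exactly 3 steps under the normal-order strategy.


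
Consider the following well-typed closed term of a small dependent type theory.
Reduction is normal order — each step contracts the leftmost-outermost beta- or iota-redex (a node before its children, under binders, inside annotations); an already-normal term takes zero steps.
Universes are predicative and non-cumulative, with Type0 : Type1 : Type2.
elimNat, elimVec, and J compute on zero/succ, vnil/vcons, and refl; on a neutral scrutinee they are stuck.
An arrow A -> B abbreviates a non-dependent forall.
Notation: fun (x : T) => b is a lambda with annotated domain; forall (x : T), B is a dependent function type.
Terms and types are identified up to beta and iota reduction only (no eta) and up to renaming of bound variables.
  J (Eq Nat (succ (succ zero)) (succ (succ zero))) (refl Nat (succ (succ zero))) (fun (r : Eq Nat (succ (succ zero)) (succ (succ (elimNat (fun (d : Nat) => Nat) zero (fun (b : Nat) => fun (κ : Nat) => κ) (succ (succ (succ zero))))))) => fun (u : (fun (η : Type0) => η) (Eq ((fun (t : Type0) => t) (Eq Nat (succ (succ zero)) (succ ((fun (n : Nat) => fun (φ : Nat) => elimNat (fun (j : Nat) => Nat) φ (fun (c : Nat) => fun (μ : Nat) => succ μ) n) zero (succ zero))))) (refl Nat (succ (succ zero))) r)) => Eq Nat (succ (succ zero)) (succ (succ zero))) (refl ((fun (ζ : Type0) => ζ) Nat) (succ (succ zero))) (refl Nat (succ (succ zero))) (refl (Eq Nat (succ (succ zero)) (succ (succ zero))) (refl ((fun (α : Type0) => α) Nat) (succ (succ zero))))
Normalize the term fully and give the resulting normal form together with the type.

normal form:
  refl Nat (succ (succ zero))
the term's type:
  Eq Nat (succ (succ zero)) (succ (succ zero))
observation: 2 normal-order steps normalize the term, beginning with a J iota-redex.


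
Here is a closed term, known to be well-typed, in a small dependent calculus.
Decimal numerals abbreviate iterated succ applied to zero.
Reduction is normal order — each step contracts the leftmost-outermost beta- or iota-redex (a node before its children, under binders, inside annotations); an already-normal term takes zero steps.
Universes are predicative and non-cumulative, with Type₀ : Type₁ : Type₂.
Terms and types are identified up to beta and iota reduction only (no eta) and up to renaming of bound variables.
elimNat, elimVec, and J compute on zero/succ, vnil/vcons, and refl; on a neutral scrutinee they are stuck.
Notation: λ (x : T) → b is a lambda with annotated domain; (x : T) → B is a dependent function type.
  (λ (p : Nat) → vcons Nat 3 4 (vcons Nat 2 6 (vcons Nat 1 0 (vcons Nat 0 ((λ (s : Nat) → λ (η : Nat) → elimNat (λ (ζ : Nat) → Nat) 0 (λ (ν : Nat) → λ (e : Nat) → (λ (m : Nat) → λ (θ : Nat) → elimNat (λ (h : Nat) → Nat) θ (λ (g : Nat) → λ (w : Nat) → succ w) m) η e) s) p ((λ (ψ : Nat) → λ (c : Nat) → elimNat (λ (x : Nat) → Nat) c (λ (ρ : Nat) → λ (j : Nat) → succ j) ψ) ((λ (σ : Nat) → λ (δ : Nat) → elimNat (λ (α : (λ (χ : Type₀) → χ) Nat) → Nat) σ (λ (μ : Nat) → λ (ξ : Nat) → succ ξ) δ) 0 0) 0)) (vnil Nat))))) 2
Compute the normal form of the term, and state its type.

reduced normal form:
  vcons Nat 3 4 (vcons Nat 2 6 (vcons Nat 1 0 (vcons Nat 0 0 (vnil Nat))))
inferred type:
  Vec Nat 4
observation: the leftmost-outermost redex is a beta-redex, and normalization takes 28 steps.


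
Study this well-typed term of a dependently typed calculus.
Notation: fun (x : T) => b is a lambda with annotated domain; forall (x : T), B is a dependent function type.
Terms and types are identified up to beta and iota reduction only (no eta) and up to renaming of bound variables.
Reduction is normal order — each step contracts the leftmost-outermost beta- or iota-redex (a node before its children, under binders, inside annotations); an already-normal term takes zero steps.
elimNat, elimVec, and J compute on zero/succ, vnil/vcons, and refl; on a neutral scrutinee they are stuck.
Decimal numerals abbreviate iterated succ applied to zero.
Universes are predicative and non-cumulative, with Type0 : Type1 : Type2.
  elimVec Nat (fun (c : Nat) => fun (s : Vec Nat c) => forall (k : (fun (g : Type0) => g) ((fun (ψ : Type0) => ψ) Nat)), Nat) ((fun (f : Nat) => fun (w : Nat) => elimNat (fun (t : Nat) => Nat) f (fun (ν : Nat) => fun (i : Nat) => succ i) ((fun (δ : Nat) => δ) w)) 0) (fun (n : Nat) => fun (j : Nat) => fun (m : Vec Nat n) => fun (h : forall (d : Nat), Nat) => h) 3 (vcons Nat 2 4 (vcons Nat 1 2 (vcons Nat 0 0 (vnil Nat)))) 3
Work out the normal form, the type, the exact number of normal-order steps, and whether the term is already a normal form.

normal form:
  3
type:
  Nat
steps to reach normal form (normal order): 29
term was already normal: no
first contracted redex: an elimVec iota-redex


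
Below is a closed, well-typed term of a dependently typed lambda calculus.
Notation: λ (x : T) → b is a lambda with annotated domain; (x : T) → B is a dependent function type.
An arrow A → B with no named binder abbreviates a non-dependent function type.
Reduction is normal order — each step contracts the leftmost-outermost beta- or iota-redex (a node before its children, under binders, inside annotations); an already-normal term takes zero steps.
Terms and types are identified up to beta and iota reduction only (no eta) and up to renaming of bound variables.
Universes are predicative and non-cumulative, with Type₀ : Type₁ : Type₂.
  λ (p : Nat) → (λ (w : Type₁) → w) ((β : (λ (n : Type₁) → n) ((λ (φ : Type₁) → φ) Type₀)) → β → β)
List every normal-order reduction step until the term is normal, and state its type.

reduction (normal order):
  λ (p : Nat) → (λ (w : Type₁) → w) ((β : (λ (n : Type₁) → n) ((λ (φ : Type₁) → φ) Type₀)) → β → β)
  ~> λ (p : Nat) → (w : (λ (β : Type₁) → β) ((λ (n : Type₁) → n) Type₀)) → w → w
  ~> λ (p : Nat) → (w : (λ (β : Type₁) → β) Type₀) → w → w
  ~> λ (p : Nat) → (w : Type₀) → w → w
type:
  Nat → Type₁


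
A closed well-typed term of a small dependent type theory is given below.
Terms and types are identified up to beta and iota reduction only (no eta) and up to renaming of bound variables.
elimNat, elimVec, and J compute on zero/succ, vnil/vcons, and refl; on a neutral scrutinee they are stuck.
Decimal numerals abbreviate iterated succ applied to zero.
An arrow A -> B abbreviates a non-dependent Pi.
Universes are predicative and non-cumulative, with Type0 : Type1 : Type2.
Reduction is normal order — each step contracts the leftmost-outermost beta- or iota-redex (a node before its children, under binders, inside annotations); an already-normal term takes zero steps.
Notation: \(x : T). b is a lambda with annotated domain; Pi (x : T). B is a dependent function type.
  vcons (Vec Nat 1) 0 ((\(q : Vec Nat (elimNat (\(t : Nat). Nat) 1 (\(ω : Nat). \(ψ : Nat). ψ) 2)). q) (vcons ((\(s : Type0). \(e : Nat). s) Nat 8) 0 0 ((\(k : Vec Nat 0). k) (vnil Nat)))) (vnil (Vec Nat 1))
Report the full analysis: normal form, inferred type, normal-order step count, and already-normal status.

reduced normal form:
  vcons (Vec Nat 1) 0 (vcons Nat 0 0 (vnil Nat)) (vnil (Vec Nat 1))
inferred type:
  Vec (Vec Nat 1) 1
normal-order step count: 4
term was already normal: no
first redex: a beta-redex


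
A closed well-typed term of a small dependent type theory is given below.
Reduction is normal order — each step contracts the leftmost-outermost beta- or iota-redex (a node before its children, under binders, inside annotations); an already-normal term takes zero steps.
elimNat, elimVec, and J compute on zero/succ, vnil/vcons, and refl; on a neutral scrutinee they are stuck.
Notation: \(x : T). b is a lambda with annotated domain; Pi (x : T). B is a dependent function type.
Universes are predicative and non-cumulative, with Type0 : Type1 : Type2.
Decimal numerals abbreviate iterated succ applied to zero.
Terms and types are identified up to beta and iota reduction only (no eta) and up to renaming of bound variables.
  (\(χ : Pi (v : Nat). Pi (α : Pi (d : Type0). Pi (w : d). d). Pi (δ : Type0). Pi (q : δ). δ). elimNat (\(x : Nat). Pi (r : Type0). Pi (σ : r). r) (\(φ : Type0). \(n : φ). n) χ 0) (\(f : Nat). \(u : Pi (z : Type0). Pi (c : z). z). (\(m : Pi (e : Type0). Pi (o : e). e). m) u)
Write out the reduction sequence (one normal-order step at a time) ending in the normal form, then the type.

normal-order reduction sequence:
  (\(χ : Pi (v : Nat). Pi (α : Pi (d : Type0). Pi (w : d). d). Pi (δ : Type0). Pi (q : δ). δ). elimNat (\(x : Nat). Pi (r : Type0). Pi (σ : r). r) (\(φ : Type0). \(n : φ). n) χ 0) (\(f : Nat). \(u : Pi (z : Type0). Pi (c : z). z). (\(m : Pi (e : Type0). Pi (o : e). e). m) u)
  ~> elimNat (\(χ : Nat). Pi (v : Type0). Pi (α : v). v) (\(d : Type0). \(w : d). w) (\(δ : Nat). \(q : Pi (x : Type0). Pi (r : x). x). (\(σ : Pi (φ : Type0). Pi (n : φ). φ). σ) q) 0
  ~> \(χ : Type0). \(v : χ). v
type:
  Pi (χ : Type0). Pi (v : χ). χ


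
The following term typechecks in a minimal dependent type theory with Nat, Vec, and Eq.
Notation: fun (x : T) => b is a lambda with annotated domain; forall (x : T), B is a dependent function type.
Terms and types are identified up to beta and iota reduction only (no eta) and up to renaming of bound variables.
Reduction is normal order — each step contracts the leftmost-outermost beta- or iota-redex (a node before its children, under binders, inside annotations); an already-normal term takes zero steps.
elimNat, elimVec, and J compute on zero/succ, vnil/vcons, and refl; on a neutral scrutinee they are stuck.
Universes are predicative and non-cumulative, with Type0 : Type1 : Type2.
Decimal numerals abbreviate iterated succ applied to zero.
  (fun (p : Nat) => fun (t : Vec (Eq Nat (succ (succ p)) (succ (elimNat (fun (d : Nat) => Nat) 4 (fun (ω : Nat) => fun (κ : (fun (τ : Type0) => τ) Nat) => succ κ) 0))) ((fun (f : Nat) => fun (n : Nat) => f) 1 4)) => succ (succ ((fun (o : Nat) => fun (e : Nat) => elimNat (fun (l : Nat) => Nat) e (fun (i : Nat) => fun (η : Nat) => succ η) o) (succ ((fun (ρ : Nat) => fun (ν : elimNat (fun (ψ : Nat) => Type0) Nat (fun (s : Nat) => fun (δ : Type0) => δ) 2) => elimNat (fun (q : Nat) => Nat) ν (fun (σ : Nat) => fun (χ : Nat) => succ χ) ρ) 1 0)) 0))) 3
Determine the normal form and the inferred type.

normal form:
  fun (p : Vec (Eq Nat 5 5) 1) => 4
the term's type:
  forall (p : Vec (Eq Nat 5 5) 1), Nat


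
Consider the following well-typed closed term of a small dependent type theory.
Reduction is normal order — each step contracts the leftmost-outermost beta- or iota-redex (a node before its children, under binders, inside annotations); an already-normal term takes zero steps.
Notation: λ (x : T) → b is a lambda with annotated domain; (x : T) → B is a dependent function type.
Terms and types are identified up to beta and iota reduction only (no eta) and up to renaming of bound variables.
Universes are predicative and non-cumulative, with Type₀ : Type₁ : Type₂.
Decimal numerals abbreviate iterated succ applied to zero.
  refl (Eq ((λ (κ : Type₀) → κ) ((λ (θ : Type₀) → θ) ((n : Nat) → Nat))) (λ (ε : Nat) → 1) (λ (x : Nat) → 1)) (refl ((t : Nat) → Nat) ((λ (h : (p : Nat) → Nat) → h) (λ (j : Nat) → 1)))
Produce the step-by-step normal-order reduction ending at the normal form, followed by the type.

reduction (normal order):
  refl (Eq ((λ (κ : Type₀) → κ) ((λ (θ : Type₀) → θ) ((n : Nat) → Nat))) (λ (ε : Nat) → 1) (λ (x : Nat) → 1)) (refl ((t : Nat) → Nat) ((λ (h : (p : Nat) → Nat) → h) (λ (j : Nat) → 1)))
  ~> refl (Eq ((λ (κ : Type₀) → κ) ((θ : Nat) → Nat)) (λ (n : Nat) → 1) (λ (ε : Nat) → 1)) (refl ((x : Nat) → Nat) ((λ (t : (h : Nat) → Nat) → t) (λ (p : Nat) → 1)))
  ~> refl (Eq ((κ : Nat) → Nat) (λ (θ : Nat) → 1) (λ (n : Nat) → 1)) (refl ((ε : Nat) → Nat) ((λ (x : (t : Nat) → Nat) → x) (λ (h : Nat) → 1)))
  ~> refl (Eq ((κ : Nat) → Nat) (λ (θ : Nat) → 1) (λ (n : Nat) → 1)) (refl ((ε : Nat) → Nat) (λ (x : Nat) → 1))
inferred type:
  Eq (Eq ((κ : Nat) → Nat) (λ (θ : Nat) → 1) (λ (n : Nat) → 1)) (refl ((ε : Nat) → Nat) (λ (x : Nat) → 1)) (refl ((t : Nat) → Nat) (λ (h : Nat) → 1))


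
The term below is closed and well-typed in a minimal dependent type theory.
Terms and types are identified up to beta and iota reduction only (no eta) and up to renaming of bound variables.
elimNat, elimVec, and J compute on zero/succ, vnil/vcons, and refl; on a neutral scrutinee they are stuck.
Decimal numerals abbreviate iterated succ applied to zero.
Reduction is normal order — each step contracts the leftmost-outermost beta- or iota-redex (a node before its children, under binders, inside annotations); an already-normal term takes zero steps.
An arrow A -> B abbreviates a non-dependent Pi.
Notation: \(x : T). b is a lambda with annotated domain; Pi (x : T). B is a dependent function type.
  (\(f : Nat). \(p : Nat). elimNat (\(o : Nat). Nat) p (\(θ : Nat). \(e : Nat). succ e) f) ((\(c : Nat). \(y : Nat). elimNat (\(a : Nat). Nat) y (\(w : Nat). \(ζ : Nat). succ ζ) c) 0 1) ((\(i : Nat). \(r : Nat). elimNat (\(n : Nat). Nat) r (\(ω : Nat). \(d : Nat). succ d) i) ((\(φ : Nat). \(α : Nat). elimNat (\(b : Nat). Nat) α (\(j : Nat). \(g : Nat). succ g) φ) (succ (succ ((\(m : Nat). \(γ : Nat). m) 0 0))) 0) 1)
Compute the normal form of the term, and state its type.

reduced normal form:
  4
type:
  Nat
observation: reduction starts at a beta-redex, and 29 normal-order steps reach the normal form.


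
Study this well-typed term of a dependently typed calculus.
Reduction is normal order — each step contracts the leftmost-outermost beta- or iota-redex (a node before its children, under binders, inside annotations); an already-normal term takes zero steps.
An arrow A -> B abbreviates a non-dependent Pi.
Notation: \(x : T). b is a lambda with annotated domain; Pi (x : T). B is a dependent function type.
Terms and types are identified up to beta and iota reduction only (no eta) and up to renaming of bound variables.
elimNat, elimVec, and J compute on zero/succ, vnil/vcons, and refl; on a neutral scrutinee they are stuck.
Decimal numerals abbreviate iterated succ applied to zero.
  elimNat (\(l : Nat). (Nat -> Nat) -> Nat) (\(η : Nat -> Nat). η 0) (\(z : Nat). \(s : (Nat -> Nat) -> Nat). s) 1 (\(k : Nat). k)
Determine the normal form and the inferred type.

resulting normal form:
  0
type:
  Nat
observation: the first redex contracted is an elimNat iota-redex; the normal form is reached in 6 normal-order steps.


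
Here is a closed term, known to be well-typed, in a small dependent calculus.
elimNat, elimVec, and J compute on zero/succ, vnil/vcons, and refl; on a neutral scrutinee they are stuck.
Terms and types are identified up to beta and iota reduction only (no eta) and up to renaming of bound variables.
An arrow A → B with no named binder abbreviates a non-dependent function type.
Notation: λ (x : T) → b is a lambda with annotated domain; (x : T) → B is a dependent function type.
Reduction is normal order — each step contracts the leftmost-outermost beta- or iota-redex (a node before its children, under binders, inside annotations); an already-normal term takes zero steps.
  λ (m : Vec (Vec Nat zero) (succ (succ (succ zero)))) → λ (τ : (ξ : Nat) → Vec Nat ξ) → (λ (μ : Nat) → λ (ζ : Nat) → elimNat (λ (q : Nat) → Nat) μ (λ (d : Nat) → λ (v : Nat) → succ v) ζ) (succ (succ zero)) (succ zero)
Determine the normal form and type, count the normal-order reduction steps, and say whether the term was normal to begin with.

reduced normal form:
  λ (m : Vec (Vec Nat zero) (succ (succ (succ zero)))) → λ (τ : (ξ : Nat) → Vec Nat ξ) → succ (succ (succ zero))
the term's type:
  Vec (Vec Nat zero) (succ (succ (succ zero))) → ((m : Nat) → Vec Nat m) → Nat
steps to reach normal form (normal order): 6
started in normal form: no
first contracted redex: a beta-redex


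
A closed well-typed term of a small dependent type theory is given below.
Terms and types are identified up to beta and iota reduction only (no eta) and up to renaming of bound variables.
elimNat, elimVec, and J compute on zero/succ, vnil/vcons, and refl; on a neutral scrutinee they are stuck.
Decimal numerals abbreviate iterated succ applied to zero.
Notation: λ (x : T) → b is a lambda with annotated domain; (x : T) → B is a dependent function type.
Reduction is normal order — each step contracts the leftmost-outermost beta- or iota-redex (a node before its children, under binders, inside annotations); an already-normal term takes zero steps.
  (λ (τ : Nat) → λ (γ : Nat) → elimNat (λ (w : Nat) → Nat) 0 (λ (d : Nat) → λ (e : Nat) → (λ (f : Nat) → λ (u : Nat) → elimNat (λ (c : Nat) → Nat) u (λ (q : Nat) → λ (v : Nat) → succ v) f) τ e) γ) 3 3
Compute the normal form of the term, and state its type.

normal form:
  9
the term's type:
  Nat


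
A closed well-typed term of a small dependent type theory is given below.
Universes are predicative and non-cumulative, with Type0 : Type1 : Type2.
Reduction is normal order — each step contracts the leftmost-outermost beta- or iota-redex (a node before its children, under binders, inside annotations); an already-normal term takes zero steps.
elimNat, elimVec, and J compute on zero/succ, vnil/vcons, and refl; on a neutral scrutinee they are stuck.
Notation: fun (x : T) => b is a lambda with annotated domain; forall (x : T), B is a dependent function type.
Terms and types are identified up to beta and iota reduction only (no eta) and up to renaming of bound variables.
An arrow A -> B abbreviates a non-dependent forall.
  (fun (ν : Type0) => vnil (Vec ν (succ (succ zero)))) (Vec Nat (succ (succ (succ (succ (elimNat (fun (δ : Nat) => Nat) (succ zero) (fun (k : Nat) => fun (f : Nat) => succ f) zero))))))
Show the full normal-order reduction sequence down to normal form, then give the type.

normal-order reduction sequence:
  (fun (ν : Type0) => vnil (Vec ν (succ (succ zero)))) (Vec Nat (succ (succ (succ (succ (elimNat (fun (δ : Nat) => Nat) (succ zero) (fun (k : Nat) => fun (f : Nat) => succ f) zero))))))
  ~> vnil (Vec (Vec Nat (succ (succ (succ (succ (elimNat (fun (ν : Nat) => Nat) (succ zero) (fun (δ : Nat) => fun (k : Nat) => succ k) zero)))))) (succ (succ zero)))
  ~> vnil (Vec (Vec Nat (succ (succ (succ (succ (succ zero)))))) (succ (succ zero)))
type:
  Vec (Vec (Vec Nat (succ (succ (succ (succ (succ zero)))))) (succ (succ zero))) zero


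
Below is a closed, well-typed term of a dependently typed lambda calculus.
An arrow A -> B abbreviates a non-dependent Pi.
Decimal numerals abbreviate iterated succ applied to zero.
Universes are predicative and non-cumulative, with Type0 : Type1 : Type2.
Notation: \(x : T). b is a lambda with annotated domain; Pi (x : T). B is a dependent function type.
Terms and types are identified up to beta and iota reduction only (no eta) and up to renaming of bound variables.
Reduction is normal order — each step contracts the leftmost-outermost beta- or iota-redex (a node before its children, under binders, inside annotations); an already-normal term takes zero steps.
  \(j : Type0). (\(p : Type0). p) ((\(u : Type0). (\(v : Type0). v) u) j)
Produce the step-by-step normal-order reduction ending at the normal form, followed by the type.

reduction (normal order):
  \(j : Type0). (\(p : Type0). p) ((\(u : Type0). (\(v : Type0). v) u) j)
  ~> \(j : Type0). (\(p : Type0). (\(u : Type0). u) p) j
  ~> \(j : Type0). (\(p : Type0). p) j
  ~> \(j : Type0). j
inferred type:
  Type0 -> Type0


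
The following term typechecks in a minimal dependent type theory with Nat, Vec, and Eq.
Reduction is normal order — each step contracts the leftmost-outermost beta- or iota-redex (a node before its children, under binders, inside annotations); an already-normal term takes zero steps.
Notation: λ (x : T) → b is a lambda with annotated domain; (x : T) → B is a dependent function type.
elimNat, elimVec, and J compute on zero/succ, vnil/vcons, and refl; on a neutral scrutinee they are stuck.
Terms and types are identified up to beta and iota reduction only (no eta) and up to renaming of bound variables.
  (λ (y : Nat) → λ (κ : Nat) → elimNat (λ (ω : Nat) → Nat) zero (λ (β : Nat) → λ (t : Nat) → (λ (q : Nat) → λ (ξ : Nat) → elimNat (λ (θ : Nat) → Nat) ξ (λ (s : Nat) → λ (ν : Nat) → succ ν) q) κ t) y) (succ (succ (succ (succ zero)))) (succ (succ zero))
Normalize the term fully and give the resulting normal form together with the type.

reduced normal form:
  succ (succ (succ (succ (succ (succ (succ (succ zero)))))))
type:
  Nat
observation: the leftmost-outermost redex is a beta-redex, and normalization takes 51 steps.


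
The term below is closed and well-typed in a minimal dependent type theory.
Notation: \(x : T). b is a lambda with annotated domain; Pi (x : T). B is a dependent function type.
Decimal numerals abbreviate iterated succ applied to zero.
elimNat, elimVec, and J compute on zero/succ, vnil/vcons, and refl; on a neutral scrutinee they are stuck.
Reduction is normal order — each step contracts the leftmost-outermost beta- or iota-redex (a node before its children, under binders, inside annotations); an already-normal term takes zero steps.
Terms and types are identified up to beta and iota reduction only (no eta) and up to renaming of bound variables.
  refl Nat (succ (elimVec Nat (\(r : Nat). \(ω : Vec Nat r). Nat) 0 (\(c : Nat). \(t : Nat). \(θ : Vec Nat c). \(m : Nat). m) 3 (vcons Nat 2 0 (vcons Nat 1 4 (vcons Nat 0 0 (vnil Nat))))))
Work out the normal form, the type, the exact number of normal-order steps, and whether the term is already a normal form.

normal form:
  refl Nat 1
type:
  Eq Nat 1 1
steps to reach normal form (normal order): 16
already normal: no
first redex: an elimVec iota-redex


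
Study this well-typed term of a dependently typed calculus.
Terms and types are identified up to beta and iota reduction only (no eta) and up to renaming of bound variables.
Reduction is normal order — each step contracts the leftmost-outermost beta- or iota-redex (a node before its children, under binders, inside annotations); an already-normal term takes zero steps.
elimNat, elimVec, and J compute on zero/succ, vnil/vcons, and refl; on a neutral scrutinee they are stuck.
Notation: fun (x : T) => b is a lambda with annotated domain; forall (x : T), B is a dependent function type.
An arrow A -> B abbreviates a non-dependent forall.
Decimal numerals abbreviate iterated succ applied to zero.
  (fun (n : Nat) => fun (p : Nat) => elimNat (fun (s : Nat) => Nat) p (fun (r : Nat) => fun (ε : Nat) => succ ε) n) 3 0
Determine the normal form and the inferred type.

reduced normal form:
  3
inferred type:
  Nat
observation: the term reaches its normal form after 12 normal-order steps.


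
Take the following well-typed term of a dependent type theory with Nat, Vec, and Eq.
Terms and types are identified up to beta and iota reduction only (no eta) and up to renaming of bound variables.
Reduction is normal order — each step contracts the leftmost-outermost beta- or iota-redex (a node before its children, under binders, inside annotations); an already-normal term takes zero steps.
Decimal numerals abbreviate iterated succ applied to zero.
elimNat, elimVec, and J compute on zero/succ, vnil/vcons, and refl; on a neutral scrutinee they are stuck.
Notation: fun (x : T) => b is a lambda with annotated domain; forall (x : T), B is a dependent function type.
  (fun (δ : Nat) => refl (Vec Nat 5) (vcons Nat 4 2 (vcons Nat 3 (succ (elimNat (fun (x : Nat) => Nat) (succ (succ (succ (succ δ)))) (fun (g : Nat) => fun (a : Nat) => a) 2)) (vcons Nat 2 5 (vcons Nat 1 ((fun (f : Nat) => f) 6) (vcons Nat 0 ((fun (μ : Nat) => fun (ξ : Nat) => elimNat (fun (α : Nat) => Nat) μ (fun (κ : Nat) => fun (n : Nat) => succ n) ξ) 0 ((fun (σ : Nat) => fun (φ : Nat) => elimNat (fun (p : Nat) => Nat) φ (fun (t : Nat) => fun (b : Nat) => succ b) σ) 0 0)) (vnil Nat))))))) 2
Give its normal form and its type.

normal form:
  refl (Vec Nat 5) (vcons Nat 4 2 (vcons Nat 3 7 (vcons Nat 2 5 (vcons Nat 1 6 (vcons Nat 0 0 (vnil Nat))))))
type:
  Eq (Vec Nat 5) (vcons Nat 4 2 (vcons Nat 3 7 (vcons Nat 2 5 (vcons Nat 1 6 (vcons Nat 0 0 (vnil Nat)))))) (vcons Nat 4 2 (vcons Nat 3 7 (vcons Nat 2 5 (vcons Nat 1 6 (vcons Nat 0 0 (vnil Nat))))))
observation: the leftmost-outermost redex is a beta-redex, and normalization takes 15 steps.


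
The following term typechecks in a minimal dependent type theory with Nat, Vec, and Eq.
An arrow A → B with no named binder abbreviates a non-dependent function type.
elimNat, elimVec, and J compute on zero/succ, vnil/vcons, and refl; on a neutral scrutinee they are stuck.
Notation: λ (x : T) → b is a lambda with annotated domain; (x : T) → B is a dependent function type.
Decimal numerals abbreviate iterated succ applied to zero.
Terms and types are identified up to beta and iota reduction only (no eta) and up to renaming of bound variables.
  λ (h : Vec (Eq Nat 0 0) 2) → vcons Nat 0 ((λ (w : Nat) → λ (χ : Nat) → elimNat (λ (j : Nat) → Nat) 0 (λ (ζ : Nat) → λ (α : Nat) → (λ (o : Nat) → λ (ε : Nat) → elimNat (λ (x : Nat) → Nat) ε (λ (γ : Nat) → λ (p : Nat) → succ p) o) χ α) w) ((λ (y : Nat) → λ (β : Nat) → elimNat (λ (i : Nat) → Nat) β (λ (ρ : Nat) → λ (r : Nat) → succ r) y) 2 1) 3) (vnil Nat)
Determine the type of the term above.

the term's type:
  Vec (Eq Nat 0 0) 2 → Vec Nat 1


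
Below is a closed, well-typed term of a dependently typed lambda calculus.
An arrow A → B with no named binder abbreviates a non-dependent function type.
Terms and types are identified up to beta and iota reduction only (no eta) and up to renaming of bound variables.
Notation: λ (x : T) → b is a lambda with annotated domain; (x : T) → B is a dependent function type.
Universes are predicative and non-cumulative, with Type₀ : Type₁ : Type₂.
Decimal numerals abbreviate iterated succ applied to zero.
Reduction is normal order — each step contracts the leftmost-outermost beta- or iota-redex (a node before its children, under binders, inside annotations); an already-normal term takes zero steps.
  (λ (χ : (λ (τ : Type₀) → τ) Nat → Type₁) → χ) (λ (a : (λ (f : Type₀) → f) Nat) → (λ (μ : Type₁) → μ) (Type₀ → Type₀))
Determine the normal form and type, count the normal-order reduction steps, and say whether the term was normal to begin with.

reduced normal form:
  λ (χ : Nat) → Type₀ → Type₀
inferred type:
  Nat → Type₁
normal-order step count: 3
already normal: no
first contracted redex: a beta-redex


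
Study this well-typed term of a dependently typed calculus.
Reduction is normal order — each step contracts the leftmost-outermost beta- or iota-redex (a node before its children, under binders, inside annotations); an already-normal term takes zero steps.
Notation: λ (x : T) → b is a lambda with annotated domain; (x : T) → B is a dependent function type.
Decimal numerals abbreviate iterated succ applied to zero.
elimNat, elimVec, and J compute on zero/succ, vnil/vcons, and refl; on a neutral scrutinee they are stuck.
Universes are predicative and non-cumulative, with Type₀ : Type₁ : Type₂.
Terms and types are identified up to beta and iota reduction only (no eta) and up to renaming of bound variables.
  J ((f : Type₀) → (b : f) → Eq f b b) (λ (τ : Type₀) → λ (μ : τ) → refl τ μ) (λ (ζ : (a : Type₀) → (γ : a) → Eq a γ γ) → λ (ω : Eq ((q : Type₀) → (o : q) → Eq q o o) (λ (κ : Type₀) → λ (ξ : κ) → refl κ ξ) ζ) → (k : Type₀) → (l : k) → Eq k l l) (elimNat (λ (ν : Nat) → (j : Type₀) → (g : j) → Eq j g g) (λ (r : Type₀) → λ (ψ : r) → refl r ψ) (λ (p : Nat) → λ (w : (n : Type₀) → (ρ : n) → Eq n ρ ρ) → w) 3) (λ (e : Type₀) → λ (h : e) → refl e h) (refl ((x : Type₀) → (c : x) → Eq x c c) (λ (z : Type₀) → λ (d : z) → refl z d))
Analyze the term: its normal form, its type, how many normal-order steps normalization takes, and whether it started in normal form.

normal form:
  λ (f : Type₀) → λ (b : f) → refl f b
type:
  (f : Type₀) → (b : f) → Eq f b b
normal-order step count: 11
term was already normal: no
first contracted redex: a J iota-redex
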